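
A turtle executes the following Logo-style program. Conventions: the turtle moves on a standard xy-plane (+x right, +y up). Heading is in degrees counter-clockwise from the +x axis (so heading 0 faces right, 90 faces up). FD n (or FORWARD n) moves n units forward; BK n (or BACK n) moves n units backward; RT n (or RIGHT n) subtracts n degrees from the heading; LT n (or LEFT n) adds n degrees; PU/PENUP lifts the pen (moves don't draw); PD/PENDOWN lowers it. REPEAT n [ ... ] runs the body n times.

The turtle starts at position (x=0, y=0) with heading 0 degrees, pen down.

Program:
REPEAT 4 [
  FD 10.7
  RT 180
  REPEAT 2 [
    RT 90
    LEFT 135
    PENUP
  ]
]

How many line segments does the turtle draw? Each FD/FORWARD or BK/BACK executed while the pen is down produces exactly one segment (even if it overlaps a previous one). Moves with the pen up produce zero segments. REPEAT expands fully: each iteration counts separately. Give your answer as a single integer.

Executing turtle program step by step:
Start: pos=(0,0), heading=0, pen down
REPEAT 4 [
  -- iteration 1/4 --
  FD 10.7: (0,0) -> (10.7,0) [heading=0, draw]
  RT 180: heading 0 -> 180
  REPEAT 2 [
    -- iteration 1/2 --
    RT 90: heading 180 -> 90
    LT 135: heading 90 -> 225
    PU: pen up
    -- iteration 2/2 --
    RT 90: heading 225 -> 135
    LT 135: heading 135 -> 270
    PU: pen up
  ]
  -- iteration 2/4 --
  FD 10.7: (10.7,0) -> (10.7,-10.7) [heading=270, move]
  RT 180: heading 270 -> 90
  REPEAT 2 [
    -- iteration 1/2 --
    RT 90: heading 90 -> 0
    LT 135: heading 0 -> 135
    PU: pen up
    -- iteration 2/2 --
    RT 90: heading 135 -> 45
    LT 135: heading 45 -> 180
    PU: pen up
  ]
  -- iteration 3/4 --
  FD 10.7: (10.7,-10.7) -> (0,-10.7) [heading=180, move]
  RT 180: heading 180 -> 0
  REPEAT 2 [
    -- iteration 1/2 --
    RT 90: heading 0 -> 270
    LT 135: heading 270 -> 45
    PU: pen up
    -- iteration 2/2 --
    RT 90: heading 45 -> 315
    LT 135: heading 315 -> 90
    PU: pen up
  ]
  -- iteration 4/4 --
  FD 10.7: (0,-10.7) -> (0,0) [heading=90, move]
  RT 180: heading 90 -> 270
  REPEAT 2 [
    -- iteration 1/2 --
    RT 90: heading 270 -> 180
    LT 135: heading 180 -> 315
    PU: pen up
    -- iteration 2/2 --
    RT 90: heading 315 -> 225
    LT 135: heading 225 -> 0
    PU: pen up
  ]
]
Final: pos=(0,0), heading=0, 1 segment(s) drawn
Segments drawn: 1

Answer: 1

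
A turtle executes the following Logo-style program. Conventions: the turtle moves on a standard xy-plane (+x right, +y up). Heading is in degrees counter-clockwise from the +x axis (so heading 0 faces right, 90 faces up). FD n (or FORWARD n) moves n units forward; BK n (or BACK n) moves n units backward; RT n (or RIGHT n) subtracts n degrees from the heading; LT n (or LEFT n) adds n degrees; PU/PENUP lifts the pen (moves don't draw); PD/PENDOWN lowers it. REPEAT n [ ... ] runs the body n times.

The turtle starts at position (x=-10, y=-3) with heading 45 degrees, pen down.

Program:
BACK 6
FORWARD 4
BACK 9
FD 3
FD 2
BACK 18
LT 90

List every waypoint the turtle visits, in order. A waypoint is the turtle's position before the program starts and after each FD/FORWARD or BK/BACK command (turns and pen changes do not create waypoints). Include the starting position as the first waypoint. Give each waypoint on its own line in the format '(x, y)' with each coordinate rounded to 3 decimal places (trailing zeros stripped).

Executing turtle program step by step:
Start: pos=(-10,-3), heading=45, pen down
BK 6: (-10,-3) -> (-14.243,-7.243) [heading=45, draw]
FD 4: (-14.243,-7.243) -> (-11.414,-4.414) [heading=45, draw]
BK 9: (-11.414,-4.414) -> (-17.778,-10.778) [heading=45, draw]
FD 3: (-17.778,-10.778) -> (-15.657,-8.657) [heading=45, draw]
FD 2: (-15.657,-8.657) -> (-14.243,-7.243) [heading=45, draw]
BK 18: (-14.243,-7.243) -> (-26.971,-19.971) [heading=45, draw]
LT 90: heading 45 -> 135
Final: pos=(-26.971,-19.971), heading=135, 6 segment(s) drawn
Waypoints (7 total):
(-10, -3)
(-14.243, -7.243)
(-11.414, -4.414)
(-17.778, -10.778)
(-15.657, -8.657)
(-14.243, -7.243)
(-26.971, -19.971)

Answer: (-10, -3)
(-14.243, -7.243)
(-11.414, -4.414)
(-17.778, -10.778)
(-15.657, -8.657)
(-14.243, -7.243)
(-26.971, -19.971)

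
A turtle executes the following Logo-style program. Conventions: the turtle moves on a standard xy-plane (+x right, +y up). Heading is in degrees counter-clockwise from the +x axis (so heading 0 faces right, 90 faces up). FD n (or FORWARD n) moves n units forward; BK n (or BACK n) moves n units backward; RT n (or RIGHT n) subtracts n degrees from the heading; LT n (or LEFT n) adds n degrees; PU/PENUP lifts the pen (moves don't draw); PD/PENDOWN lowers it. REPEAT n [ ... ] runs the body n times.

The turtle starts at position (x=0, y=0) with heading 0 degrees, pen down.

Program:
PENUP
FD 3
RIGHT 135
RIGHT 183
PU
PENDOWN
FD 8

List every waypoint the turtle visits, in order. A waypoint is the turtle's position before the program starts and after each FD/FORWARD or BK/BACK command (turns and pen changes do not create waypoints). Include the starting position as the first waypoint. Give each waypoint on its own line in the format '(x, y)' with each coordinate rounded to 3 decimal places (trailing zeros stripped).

Executing turtle program step by step:
Start: pos=(0,0), heading=0, pen down
PU: pen up
FD 3: (0,0) -> (3,0) [heading=0, move]
RT 135: heading 0 -> 225
RT 183: heading 225 -> 42
PU: pen up
PD: pen down
FD 8: (3,0) -> (8.945,5.353) [heading=42, draw]
Final: pos=(8.945,5.353), heading=42, 1 segment(s) drawn
Waypoints (3 total):
(0, 0)
(3, 0)
(8.945, 5.353)

Answer: (0, 0)
(3, 0)
(8.945, 5.353)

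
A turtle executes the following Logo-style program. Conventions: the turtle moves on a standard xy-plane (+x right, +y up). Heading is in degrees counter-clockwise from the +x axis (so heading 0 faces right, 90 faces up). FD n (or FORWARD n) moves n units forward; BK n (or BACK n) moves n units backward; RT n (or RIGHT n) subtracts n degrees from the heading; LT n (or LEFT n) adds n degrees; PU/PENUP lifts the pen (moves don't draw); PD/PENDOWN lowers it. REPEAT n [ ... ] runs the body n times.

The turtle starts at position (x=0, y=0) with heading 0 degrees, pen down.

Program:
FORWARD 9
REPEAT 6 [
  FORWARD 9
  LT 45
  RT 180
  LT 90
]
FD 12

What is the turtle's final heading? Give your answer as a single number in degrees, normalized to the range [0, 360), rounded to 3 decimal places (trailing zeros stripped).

Executing turtle program step by step:
Start: pos=(0,0), heading=0, pen down
FD 9: (0,0) -> (9,0) [heading=0, draw]
REPEAT 6 [
  -- iteration 1/6 --
  FD 9: (9,0) -> (18,0) [heading=0, draw]
  LT 45: heading 0 -> 45
  RT 180: heading 45 -> 225
  LT 90: heading 225 -> 315
  -- iteration 2/6 --
  FD 9: (18,0) -> (24.364,-6.364) [heading=315, draw]
  LT 45: heading 315 -> 0
  RT 180: heading 0 -> 180
  LT 90: heading 180 -> 270
  -- iteration 3/6 --
  FD 9: (24.364,-6.364) -> (24.364,-15.364) [heading=270, draw]
  LT 45: heading 270 -> 315
  RT 180: heading 315 -> 135
  LT 90: heading 135 -> 225
  -- iteration 4/6 --
  FD 9: (24.364,-15.364) -> (18,-21.728) [heading=225, draw]
  LT 45: heading 225 -> 270
  RT 180: heading 270 -> 90
  LT 90: heading 90 -> 180
  -- iteration 5/6 --
  FD 9: (18,-21.728) -> (9,-21.728) [heading=180, draw]
  LT 45: heading 180 -> 225
  RT 180: heading 225 -> 45
  LT 90: heading 45 -> 135
  -- iteration 6/6 --
  FD 9: (9,-21.728) -> (2.636,-15.364) [heading=135, draw]
  LT 45: heading 135 -> 180
  RT 180: heading 180 -> 0
  LT 90: heading 0 -> 90
]
FD 12: (2.636,-15.364) -> (2.636,-3.364) [heading=90, draw]
Final: pos=(2.636,-3.364), heading=90, 8 segment(s) drawn

Answer: 90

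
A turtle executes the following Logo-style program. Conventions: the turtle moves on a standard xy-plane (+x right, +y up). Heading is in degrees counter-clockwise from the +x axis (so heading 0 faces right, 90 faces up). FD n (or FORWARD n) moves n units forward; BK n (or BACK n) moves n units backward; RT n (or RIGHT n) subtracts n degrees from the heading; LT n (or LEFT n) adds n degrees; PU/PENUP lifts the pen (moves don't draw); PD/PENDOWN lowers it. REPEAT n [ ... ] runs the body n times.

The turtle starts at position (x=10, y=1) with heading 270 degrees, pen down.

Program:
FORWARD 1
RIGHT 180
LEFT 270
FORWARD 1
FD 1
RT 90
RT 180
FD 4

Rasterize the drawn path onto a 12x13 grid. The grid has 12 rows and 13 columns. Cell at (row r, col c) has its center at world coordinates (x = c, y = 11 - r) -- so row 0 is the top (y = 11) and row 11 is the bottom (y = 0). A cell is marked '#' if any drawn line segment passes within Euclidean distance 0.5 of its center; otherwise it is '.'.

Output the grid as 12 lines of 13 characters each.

Answer: .............
.............
.............
.............
.............
.............
.............
............#
............#
............#
..........#.#
..........###

Derivation:
Segment 0: (10,1) -> (10,0)
Segment 1: (10,0) -> (11,-0)
Segment 2: (11,-0) -> (12,-0)
Segment 3: (12,-0) -> (12,4)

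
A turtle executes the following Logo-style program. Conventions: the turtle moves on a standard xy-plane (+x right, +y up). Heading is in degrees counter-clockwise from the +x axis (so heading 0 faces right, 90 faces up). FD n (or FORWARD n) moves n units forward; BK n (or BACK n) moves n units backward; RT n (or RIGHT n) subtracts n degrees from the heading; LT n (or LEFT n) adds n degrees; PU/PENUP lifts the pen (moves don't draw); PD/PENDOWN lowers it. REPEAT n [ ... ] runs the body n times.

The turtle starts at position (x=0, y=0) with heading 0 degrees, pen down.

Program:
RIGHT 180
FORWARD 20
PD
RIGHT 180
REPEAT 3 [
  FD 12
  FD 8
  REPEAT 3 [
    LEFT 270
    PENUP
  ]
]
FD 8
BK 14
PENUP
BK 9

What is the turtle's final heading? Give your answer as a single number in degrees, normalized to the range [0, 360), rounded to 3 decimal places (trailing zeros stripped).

Executing turtle program step by step:
Start: pos=(0,0), heading=0, pen down
RT 180: heading 0 -> 180
FD 20: (0,0) -> (-20,0) [heading=180, draw]
PD: pen down
RT 180: heading 180 -> 0
REPEAT 3 [
  -- iteration 1/3 --
  FD 12: (-20,0) -> (-8,0) [heading=0, draw]
  FD 8: (-8,0) -> (0,0) [heading=0, draw]
  REPEAT 3 [
    -- iteration 1/3 --
    LT 270: heading 0 -> 270
    PU: pen up
    -- iteration 2/3 --
    LT 270: heading 270 -> 180
    PU: pen up
    -- iteration 3/3 --
    LT 270: heading 180 -> 90
    PU: pen up
  ]
  -- iteration 2/3 --
  FD 12: (0,0) -> (0,12) [heading=90, move]
  FD 8: (0,12) -> (0,20) [heading=90, move]
  REPEAT 3 [
    -- iteration 1/3 --
    LT 270: heading 90 -> 0
    PU: pen up
    -- iteration 2/3 --
    LT 270: heading 0 -> 270
    PU: pen up
    -- iteration 3/3 --
    LT 270: heading 270 -> 180
    PU: pen up
  ]
  -- iteration 3/3 --
  FD 12: (0,20) -> (-12,20) [heading=180, move]
  FD 8: (-12,20) -> (-20,20) [heading=180, move]
  REPEAT 3 [
    -- iteration 1/3 --
    LT 270: heading 180 -> 90
    PU: pen up
    -- iteration 2/3 --
    LT 270: heading 90 -> 0
    PU: pen up
    -- iteration 3/3 --
    LT 270: heading 0 -> 270
    PU: pen up
  ]
]
FD 8: (-20,20) -> (-20,12) [heading=270, move]
BK 14: (-20,12) -> (-20,26) [heading=270, move]
PU: pen up
BK 9: (-20,26) -> (-20,35) [heading=270, move]
Final: pos=(-20,35), heading=270, 3 segment(s) drawn

Answer: 270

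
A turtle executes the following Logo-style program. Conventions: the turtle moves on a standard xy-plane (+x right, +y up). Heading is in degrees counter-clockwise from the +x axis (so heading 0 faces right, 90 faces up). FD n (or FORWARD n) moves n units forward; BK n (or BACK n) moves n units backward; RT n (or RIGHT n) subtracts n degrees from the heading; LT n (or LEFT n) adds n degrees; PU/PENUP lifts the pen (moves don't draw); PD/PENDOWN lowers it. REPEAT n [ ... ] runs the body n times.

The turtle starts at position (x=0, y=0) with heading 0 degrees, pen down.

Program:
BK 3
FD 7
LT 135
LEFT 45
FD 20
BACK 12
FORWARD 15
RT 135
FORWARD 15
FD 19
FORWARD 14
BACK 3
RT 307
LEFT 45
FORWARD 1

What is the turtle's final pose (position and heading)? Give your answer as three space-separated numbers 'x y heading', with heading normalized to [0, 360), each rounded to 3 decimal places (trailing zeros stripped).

Answer: 12.021 32.422 143

Derivation:
Executing turtle program step by step:
Start: pos=(0,0), heading=0, pen down
BK 3: (0,0) -> (-3,0) [heading=0, draw]
FD 7: (-3,0) -> (4,0) [heading=0, draw]
LT 135: heading 0 -> 135
LT 45: heading 135 -> 180
FD 20: (4,0) -> (-16,0) [heading=180, draw]
BK 12: (-16,0) -> (-4,0) [heading=180, draw]
FD 15: (-4,0) -> (-19,0) [heading=180, draw]
RT 135: heading 180 -> 45
FD 15: (-19,0) -> (-8.393,10.607) [heading=45, draw]
FD 19: (-8.393,10.607) -> (5.042,24.042) [heading=45, draw]
FD 14: (5.042,24.042) -> (14.941,33.941) [heading=45, draw]
BK 3: (14.941,33.941) -> (12.82,31.82) [heading=45, draw]
RT 307: heading 45 -> 98
LT 45: heading 98 -> 143
FD 1: (12.82,31.82) -> (12.021,32.422) [heading=143, draw]
Final: pos=(12.021,32.422), heading=143, 10 segment(s) drawn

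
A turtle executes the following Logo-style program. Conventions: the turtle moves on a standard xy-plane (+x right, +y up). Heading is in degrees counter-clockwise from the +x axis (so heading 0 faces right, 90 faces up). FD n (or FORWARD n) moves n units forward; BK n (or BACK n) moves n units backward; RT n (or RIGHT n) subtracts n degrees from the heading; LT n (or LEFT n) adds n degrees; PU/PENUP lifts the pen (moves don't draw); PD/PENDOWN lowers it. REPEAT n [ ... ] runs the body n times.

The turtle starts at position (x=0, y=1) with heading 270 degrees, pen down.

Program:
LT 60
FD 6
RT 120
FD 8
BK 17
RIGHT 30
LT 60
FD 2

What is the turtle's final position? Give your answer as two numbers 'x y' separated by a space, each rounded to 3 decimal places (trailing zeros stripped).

Answer: 11.99 0.768

Derivation:
Executing turtle program step by step:
Start: pos=(0,1), heading=270, pen down
LT 60: heading 270 -> 330
FD 6: (0,1) -> (5.196,-2) [heading=330, draw]
RT 120: heading 330 -> 210
FD 8: (5.196,-2) -> (-1.732,-6) [heading=210, draw]
BK 17: (-1.732,-6) -> (12.99,2.5) [heading=210, draw]
RT 30: heading 210 -> 180
LT 60: heading 180 -> 240
FD 2: (12.99,2.5) -> (11.99,0.768) [heading=240, draw]
Final: pos=(11.99,0.768), heading=240, 4 segment(s) drawn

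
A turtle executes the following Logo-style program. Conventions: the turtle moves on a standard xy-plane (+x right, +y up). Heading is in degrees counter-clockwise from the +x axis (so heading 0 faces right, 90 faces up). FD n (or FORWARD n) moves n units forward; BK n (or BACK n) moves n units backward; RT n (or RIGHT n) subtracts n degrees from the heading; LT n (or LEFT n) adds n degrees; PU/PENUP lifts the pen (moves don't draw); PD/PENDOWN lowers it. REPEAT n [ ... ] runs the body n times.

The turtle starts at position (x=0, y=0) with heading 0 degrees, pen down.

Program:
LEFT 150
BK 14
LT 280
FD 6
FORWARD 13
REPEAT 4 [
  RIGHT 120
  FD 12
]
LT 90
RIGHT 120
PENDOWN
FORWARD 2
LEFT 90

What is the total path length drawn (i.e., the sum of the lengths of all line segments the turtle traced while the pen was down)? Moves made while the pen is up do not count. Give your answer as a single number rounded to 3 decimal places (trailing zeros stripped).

Executing turtle program step by step:
Start: pos=(0,0), heading=0, pen down
LT 150: heading 0 -> 150
BK 14: (0,0) -> (12.124,-7) [heading=150, draw]
LT 280: heading 150 -> 70
FD 6: (12.124,-7) -> (14.176,-1.362) [heading=70, draw]
FD 13: (14.176,-1.362) -> (18.623,10.854) [heading=70, draw]
REPEAT 4 [
  -- iteration 1/4 --
  RT 120: heading 70 -> 310
  FD 12: (18.623,10.854) -> (26.336,1.662) [heading=310, draw]
  -- iteration 2/4 --
  RT 120: heading 310 -> 190
  FD 12: (26.336,1.662) -> (14.518,-0.422) [heading=190, draw]
  -- iteration 3/4 --
  RT 120: heading 190 -> 70
  FD 12: (14.518,-0.422) -> (18.623,10.854) [heading=70, draw]
  -- iteration 4/4 --
  RT 120: heading 70 -> 310
  FD 12: (18.623,10.854) -> (26.336,1.662) [heading=310, draw]
]
LT 90: heading 310 -> 40
RT 120: heading 40 -> 280
PD: pen down
FD 2: (26.336,1.662) -> (26.683,-0.308) [heading=280, draw]
LT 90: heading 280 -> 10
Final: pos=(26.683,-0.308), heading=10, 8 segment(s) drawn

Segment lengths:
  seg 1: (0,0) -> (12.124,-7), length = 14
  seg 2: (12.124,-7) -> (14.176,-1.362), length = 6
  seg 3: (14.176,-1.362) -> (18.623,10.854), length = 13
  seg 4: (18.623,10.854) -> (26.336,1.662), length = 12
  seg 5: (26.336,1.662) -> (14.518,-0.422), length = 12
  seg 6: (14.518,-0.422) -> (18.623,10.854), length = 12
  seg 7: (18.623,10.854) -> (26.336,1.662), length = 12
  seg 8: (26.336,1.662) -> (26.683,-0.308), length = 2
Total = 83

Answer: 83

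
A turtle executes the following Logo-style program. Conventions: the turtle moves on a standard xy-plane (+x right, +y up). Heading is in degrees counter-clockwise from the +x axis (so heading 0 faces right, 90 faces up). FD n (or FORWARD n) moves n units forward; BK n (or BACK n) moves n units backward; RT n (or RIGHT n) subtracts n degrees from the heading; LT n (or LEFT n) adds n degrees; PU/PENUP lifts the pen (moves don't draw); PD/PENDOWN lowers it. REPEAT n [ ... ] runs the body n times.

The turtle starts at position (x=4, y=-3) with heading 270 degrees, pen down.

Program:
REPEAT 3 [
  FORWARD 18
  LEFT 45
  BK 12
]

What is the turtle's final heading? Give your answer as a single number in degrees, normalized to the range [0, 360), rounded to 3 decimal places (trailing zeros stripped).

Executing turtle program step by step:
Start: pos=(4,-3), heading=270, pen down
REPEAT 3 [
  -- iteration 1/3 --
  FD 18: (4,-3) -> (4,-21) [heading=270, draw]
  LT 45: heading 270 -> 315
  BK 12: (4,-21) -> (-4.485,-12.515) [heading=315, draw]
  -- iteration 2/3 --
  FD 18: (-4.485,-12.515) -> (8.243,-25.243) [heading=315, draw]
  LT 45: heading 315 -> 0
  BK 12: (8.243,-25.243) -> (-3.757,-25.243) [heading=0, draw]
  -- iteration 3/3 --
  FD 18: (-3.757,-25.243) -> (14.243,-25.243) [heading=0, draw]
  LT 45: heading 0 -> 45
  BK 12: (14.243,-25.243) -> (5.757,-33.728) [heading=45, draw]
]
Final: pos=(5.757,-33.728), heading=45, 6 segment(s) drawn

Answer: 45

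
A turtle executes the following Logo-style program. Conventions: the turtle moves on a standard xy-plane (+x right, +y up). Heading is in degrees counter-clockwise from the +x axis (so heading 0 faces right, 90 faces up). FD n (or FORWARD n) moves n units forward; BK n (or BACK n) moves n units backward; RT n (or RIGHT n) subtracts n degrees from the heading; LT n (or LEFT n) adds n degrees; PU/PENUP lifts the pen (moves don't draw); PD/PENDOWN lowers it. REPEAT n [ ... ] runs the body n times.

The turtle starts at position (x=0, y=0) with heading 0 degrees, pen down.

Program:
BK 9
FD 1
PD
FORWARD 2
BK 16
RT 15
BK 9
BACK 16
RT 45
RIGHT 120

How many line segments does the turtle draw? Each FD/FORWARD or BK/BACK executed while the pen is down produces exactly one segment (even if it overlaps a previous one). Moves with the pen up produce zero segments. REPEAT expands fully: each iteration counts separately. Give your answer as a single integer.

Executing turtle program step by step:
Start: pos=(0,0), heading=0, pen down
BK 9: (0,0) -> (-9,0) [heading=0, draw]
FD 1: (-9,0) -> (-8,0) [heading=0, draw]
PD: pen down
FD 2: (-8,0) -> (-6,0) [heading=0, draw]
BK 16: (-6,0) -> (-22,0) [heading=0, draw]
RT 15: heading 0 -> 345
BK 9: (-22,0) -> (-30.693,2.329) [heading=345, draw]
BK 16: (-30.693,2.329) -> (-46.148,6.47) [heading=345, draw]
RT 45: heading 345 -> 300
RT 120: heading 300 -> 180
Final: pos=(-46.148,6.47), heading=180, 6 segment(s) drawn
Segments drawn: 6

Answer: 6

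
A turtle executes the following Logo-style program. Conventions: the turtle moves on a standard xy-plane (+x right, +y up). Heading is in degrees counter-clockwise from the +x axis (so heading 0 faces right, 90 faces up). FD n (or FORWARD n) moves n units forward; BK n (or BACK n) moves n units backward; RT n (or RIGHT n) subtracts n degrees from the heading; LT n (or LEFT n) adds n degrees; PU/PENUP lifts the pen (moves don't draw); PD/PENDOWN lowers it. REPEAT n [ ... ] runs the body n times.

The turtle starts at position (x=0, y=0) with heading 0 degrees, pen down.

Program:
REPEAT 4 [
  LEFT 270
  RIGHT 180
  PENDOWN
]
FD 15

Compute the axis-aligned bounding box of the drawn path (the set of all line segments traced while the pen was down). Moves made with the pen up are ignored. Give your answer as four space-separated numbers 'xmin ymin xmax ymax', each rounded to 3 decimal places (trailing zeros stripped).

Answer: 0 0 15 0

Derivation:
Executing turtle program step by step:
Start: pos=(0,0), heading=0, pen down
REPEAT 4 [
  -- iteration 1/4 --
  LT 270: heading 0 -> 270
  RT 180: heading 270 -> 90
  PD: pen down
  -- iteration 2/4 --
  LT 270: heading 90 -> 0
  RT 180: heading 0 -> 180
  PD: pen down
  -- iteration 3/4 --
  LT 270: heading 180 -> 90
  RT 180: heading 90 -> 270
  PD: pen down
  -- iteration 4/4 --
  LT 270: heading 270 -> 180
  RT 180: heading 180 -> 0
  PD: pen down
]
FD 15: (0,0) -> (15,0) [heading=0, draw]
Final: pos=(15,0), heading=0, 1 segment(s) drawn

Segment endpoints: x in {0, 15}, y in {0, 0}
xmin=0, ymin=0, xmax=15, ymax=0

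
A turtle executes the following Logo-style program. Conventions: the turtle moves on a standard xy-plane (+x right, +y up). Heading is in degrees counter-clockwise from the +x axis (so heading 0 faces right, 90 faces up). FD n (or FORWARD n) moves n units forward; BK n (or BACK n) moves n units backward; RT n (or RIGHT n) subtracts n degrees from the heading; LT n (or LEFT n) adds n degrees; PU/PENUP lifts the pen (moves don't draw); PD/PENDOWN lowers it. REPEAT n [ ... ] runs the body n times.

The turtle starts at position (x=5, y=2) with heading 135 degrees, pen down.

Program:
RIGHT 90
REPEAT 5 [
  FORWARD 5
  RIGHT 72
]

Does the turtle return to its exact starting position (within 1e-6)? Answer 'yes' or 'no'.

Executing turtle program step by step:
Start: pos=(5,2), heading=135, pen down
RT 90: heading 135 -> 45
REPEAT 5 [
  -- iteration 1/5 --
  FD 5: (5,2) -> (8.536,5.536) [heading=45, draw]
  RT 72: heading 45 -> 333
  -- iteration 2/5 --
  FD 5: (8.536,5.536) -> (12.991,3.266) [heading=333, draw]
  RT 72: heading 333 -> 261
  -- iteration 3/5 --
  FD 5: (12.991,3.266) -> (12.208,-1.673) [heading=261, draw]
  RT 72: heading 261 -> 189
  -- iteration 4/5 --
  FD 5: (12.208,-1.673) -> (7.27,-2.455) [heading=189, draw]
  RT 72: heading 189 -> 117
  -- iteration 5/5 --
  FD 5: (7.27,-2.455) -> (5,2) [heading=117, draw]
  RT 72: heading 117 -> 45
]
Final: pos=(5,2), heading=45, 5 segment(s) drawn

Start position: (5, 2)
Final position: (5, 2)
Distance = 0; < 1e-6 -> CLOSED

Answer: yes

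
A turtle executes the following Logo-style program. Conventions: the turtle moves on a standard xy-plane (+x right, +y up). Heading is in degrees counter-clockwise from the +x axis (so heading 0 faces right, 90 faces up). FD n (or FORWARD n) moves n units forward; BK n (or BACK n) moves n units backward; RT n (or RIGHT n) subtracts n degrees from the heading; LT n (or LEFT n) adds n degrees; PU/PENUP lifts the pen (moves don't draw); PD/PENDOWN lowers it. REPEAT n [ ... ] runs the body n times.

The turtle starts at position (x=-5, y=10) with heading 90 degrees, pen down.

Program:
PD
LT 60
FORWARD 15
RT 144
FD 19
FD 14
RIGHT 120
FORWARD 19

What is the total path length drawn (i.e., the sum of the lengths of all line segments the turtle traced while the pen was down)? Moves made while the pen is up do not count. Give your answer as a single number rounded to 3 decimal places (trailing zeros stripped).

Answer: 67

Derivation:
Executing turtle program step by step:
Start: pos=(-5,10), heading=90, pen down
PD: pen down
LT 60: heading 90 -> 150
FD 15: (-5,10) -> (-17.99,17.5) [heading=150, draw]
RT 144: heading 150 -> 6
FD 19: (-17.99,17.5) -> (0.906,19.486) [heading=6, draw]
FD 14: (0.906,19.486) -> (14.829,20.949) [heading=6, draw]
RT 120: heading 6 -> 246
FD 19: (14.829,20.949) -> (7.101,3.592) [heading=246, draw]
Final: pos=(7.101,3.592), heading=246, 4 segment(s) drawn

Segment lengths:
  seg 1: (-5,10) -> (-17.99,17.5), length = 15
  seg 2: (-17.99,17.5) -> (0.906,19.486), length = 19
  seg 3: (0.906,19.486) -> (14.829,20.949), length = 14
  seg 4: (14.829,20.949) -> (7.101,3.592), length = 19
Total = 67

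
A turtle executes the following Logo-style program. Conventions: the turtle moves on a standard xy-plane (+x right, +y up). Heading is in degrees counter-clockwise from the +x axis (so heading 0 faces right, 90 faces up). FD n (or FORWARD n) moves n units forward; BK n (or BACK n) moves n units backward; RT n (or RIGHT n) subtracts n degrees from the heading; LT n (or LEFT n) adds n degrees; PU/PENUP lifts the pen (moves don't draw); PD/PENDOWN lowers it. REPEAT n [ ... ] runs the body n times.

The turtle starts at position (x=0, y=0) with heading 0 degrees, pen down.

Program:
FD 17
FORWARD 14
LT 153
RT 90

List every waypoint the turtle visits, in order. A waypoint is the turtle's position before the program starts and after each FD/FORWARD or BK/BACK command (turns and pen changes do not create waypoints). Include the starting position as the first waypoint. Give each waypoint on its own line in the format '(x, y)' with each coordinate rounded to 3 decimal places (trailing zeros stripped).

Executing turtle program step by step:
Start: pos=(0,0), heading=0, pen down
FD 17: (0,0) -> (17,0) [heading=0, draw]
FD 14: (17,0) -> (31,0) [heading=0, draw]
LT 153: heading 0 -> 153
RT 90: heading 153 -> 63
Final: pos=(31,0), heading=63, 2 segment(s) drawn
Waypoints (3 total):
(0, 0)
(17, 0)
(31, 0)

Answer: (0, 0)
(17, 0)
(31, 0)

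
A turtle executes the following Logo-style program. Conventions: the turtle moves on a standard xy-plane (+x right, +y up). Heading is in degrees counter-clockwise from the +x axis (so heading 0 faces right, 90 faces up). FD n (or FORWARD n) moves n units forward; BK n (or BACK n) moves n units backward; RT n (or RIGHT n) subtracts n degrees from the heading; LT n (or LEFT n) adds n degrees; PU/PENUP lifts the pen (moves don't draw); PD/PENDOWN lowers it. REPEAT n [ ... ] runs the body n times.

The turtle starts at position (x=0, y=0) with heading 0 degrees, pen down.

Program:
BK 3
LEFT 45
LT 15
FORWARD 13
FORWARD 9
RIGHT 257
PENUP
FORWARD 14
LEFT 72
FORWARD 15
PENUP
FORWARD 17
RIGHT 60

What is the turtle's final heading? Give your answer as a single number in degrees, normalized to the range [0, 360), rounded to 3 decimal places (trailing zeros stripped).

Executing turtle program step by step:
Start: pos=(0,0), heading=0, pen down
BK 3: (0,0) -> (-3,0) [heading=0, draw]
LT 45: heading 0 -> 45
LT 15: heading 45 -> 60
FD 13: (-3,0) -> (3.5,11.258) [heading=60, draw]
FD 9: (3.5,11.258) -> (8,19.053) [heading=60, draw]
RT 257: heading 60 -> 163
PU: pen up
FD 14: (8,19.053) -> (-5.388,23.146) [heading=163, move]
LT 72: heading 163 -> 235
FD 15: (-5.388,23.146) -> (-13.992,10.858) [heading=235, move]
PU: pen up
FD 17: (-13.992,10.858) -> (-23.743,-3.067) [heading=235, move]
RT 60: heading 235 -> 175
Final: pos=(-23.743,-3.067), heading=175, 3 segment(s) drawn

Answer: 175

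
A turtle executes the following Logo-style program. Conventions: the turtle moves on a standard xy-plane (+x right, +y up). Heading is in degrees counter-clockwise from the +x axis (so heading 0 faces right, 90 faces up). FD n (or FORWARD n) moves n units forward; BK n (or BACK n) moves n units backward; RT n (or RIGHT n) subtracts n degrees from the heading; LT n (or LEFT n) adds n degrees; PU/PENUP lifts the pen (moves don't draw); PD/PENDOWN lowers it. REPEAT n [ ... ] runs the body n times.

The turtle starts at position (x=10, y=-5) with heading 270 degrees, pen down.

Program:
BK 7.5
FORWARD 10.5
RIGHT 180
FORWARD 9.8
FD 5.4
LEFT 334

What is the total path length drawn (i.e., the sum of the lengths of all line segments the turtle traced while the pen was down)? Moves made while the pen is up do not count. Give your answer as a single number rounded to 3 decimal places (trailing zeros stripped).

Answer: 33.2

Derivation:
Executing turtle program step by step:
Start: pos=(10,-5), heading=270, pen down
BK 7.5: (10,-5) -> (10,2.5) [heading=270, draw]
FD 10.5: (10,2.5) -> (10,-8) [heading=270, draw]
RT 180: heading 270 -> 90
FD 9.8: (10,-8) -> (10,1.8) [heading=90, draw]
FD 5.4: (10,1.8) -> (10,7.2) [heading=90, draw]
LT 334: heading 90 -> 64
Final: pos=(10,7.2), heading=64, 4 segment(s) drawn

Segment lengths:
  seg 1: (10,-5) -> (10,2.5), length = 7.5
  seg 2: (10,2.5) -> (10,-8), length = 10.5
  seg 3: (10,-8) -> (10,1.8), length = 9.8
  seg 4: (10,1.8) -> (10,7.2), length = 5.4
Total = 33.2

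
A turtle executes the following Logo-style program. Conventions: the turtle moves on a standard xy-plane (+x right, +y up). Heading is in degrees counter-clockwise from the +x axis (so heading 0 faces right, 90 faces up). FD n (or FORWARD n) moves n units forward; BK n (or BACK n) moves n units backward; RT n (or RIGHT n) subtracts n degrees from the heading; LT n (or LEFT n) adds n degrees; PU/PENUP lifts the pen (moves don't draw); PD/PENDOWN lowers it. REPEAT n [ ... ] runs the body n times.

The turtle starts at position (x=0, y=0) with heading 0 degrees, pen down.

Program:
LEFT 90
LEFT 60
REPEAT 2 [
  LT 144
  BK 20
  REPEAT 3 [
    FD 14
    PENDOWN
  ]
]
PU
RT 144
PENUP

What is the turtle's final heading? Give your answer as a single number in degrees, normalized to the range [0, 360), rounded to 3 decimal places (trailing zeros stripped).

Answer: 294

Derivation:
Executing turtle program step by step:
Start: pos=(0,0), heading=0, pen down
LT 90: heading 0 -> 90
LT 60: heading 90 -> 150
REPEAT 2 [
  -- iteration 1/2 --
  LT 144: heading 150 -> 294
  BK 20: (0,0) -> (-8.135,18.271) [heading=294, draw]
  REPEAT 3 [
    -- iteration 1/3 --
    FD 14: (-8.135,18.271) -> (-2.44,5.481) [heading=294, draw]
    PD: pen down
    -- iteration 2/3 --
    FD 14: (-2.44,5.481) -> (3.254,-7.308) [heading=294, draw]
    PD: pen down
    -- iteration 3/3 --
    FD 14: (3.254,-7.308) -> (8.948,-20.098) [heading=294, draw]
    PD: pen down
  ]
  -- iteration 2/2 --
  LT 144: heading 294 -> 78
  BK 20: (8.948,-20.098) -> (4.79,-39.661) [heading=78, draw]
  REPEAT 3 [
    -- iteration 1/3 --
    FD 14: (4.79,-39.661) -> (7.701,-25.967) [heading=78, draw]
    PD: pen down
    -- iteration 2/3 --
    FD 14: (7.701,-25.967) -> (10.611,-12.273) [heading=78, draw]
    PD: pen down
    -- iteration 3/3 --
    FD 14: (10.611,-12.273) -> (13.522,1.421) [heading=78, draw]
    PD: pen down
  ]
]
PU: pen up
RT 144: heading 78 -> 294
PU: pen up
Final: pos=(13.522,1.421), heading=294, 8 segment(s) drawn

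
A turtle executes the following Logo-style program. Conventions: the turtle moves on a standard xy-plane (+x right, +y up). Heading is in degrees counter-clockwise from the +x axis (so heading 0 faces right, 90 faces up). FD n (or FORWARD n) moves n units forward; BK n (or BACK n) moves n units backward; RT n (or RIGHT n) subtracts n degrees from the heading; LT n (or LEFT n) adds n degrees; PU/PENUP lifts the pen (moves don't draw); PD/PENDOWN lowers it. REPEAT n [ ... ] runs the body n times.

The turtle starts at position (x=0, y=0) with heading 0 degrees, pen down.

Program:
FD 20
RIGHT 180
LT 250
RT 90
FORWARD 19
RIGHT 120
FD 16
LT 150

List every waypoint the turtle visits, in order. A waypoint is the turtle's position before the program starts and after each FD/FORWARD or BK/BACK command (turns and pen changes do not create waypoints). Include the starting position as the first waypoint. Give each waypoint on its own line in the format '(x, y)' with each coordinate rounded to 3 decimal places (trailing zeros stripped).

Executing turtle program step by step:
Start: pos=(0,0), heading=0, pen down
FD 20: (0,0) -> (20,0) [heading=0, draw]
RT 180: heading 0 -> 180
LT 250: heading 180 -> 70
RT 90: heading 70 -> 340
FD 19: (20,0) -> (37.854,-6.498) [heading=340, draw]
RT 120: heading 340 -> 220
FD 16: (37.854,-6.498) -> (25.597,-16.783) [heading=220, draw]
LT 150: heading 220 -> 10
Final: pos=(25.597,-16.783), heading=10, 3 segment(s) drawn
Waypoints (4 total):
(0, 0)
(20, 0)
(37.854, -6.498)
(25.597, -16.783)

Answer: (0, 0)
(20, 0)
(37.854, -6.498)
(25.597, -16.783)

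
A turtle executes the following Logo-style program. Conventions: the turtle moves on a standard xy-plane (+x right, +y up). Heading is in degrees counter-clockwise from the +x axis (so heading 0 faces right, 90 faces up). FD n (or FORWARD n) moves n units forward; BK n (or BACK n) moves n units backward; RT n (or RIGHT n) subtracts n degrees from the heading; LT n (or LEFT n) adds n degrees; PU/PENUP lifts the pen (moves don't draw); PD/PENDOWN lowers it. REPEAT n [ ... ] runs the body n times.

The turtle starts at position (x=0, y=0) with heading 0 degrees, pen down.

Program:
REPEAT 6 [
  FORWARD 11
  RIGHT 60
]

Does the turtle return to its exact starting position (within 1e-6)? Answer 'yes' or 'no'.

Executing turtle program step by step:
Start: pos=(0,0), heading=0, pen down
REPEAT 6 [
  -- iteration 1/6 --
  FD 11: (0,0) -> (11,0) [heading=0, draw]
  RT 60: heading 0 -> 300
  -- iteration 2/6 --
  FD 11: (11,0) -> (16.5,-9.526) [heading=300, draw]
  RT 60: heading 300 -> 240
  -- iteration 3/6 --
  FD 11: (16.5,-9.526) -> (11,-19.053) [heading=240, draw]
  RT 60: heading 240 -> 180
  -- iteration 4/6 --
  FD 11: (11,-19.053) -> (0,-19.053) [heading=180, draw]
  RT 60: heading 180 -> 120
  -- iteration 5/6 --
  FD 11: (0,-19.053) -> (-5.5,-9.526) [heading=120, draw]
  RT 60: heading 120 -> 60
  -- iteration 6/6 --
  FD 11: (-5.5,-9.526) -> (0,0) [heading=60, draw]
  RT 60: heading 60 -> 0
]
Final: pos=(0,0), heading=0, 6 segment(s) drawn

Start position: (0, 0)
Final position: (0, 0)
Distance = 0; < 1e-6 -> CLOSED

Answer: yes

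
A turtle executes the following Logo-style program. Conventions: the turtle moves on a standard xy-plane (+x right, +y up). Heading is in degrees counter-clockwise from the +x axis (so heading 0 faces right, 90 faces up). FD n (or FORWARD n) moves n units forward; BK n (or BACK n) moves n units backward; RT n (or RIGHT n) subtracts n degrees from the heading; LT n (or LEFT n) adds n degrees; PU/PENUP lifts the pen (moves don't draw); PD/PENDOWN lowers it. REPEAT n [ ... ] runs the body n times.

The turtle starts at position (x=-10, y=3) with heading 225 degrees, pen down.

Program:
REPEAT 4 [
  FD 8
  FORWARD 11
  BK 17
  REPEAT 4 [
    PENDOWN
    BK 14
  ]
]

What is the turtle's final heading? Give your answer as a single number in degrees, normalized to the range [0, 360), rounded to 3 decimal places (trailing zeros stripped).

Answer: 225

Derivation:
Executing turtle program step by step:
Start: pos=(-10,3), heading=225, pen down
REPEAT 4 [
  -- iteration 1/4 --
  FD 8: (-10,3) -> (-15.657,-2.657) [heading=225, draw]
  FD 11: (-15.657,-2.657) -> (-23.435,-10.435) [heading=225, draw]
  BK 17: (-23.435,-10.435) -> (-11.414,1.586) [heading=225, draw]
  REPEAT 4 [
    -- iteration 1/4 --
    PD: pen down
    BK 14: (-11.414,1.586) -> (-1.515,11.485) [heading=225, draw]
    -- iteration 2/4 --
    PD: pen down
    BK 14: (-1.515,11.485) -> (8.385,21.385) [heading=225, draw]
    -- iteration 3/4 --
    PD: pen down
    BK 14: (8.385,21.385) -> (18.284,31.284) [heading=225, draw]
    -- iteration 4/4 --
    PD: pen down
    BK 14: (18.284,31.284) -> (28.184,41.184) [heading=225, draw]
  ]
  -- iteration 2/4 --
  FD 8: (28.184,41.184) -> (22.527,35.527) [heading=225, draw]
  FD 11: (22.527,35.527) -> (14.749,27.749) [heading=225, draw]
  BK 17: (14.749,27.749) -> (26.77,39.77) [heading=225, draw]
  REPEAT 4 [
    -- iteration 1/4 --
    PD: pen down
    BK 14: (26.77,39.77) -> (36.669,49.669) [heading=225, draw]
    -- iteration 2/4 --
    PD: pen down
    BK 14: (36.669,49.669) -> (46.569,59.569) [heading=225, draw]
    -- iteration 3/4 --
    PD: pen down
    BK 14: (46.569,59.569) -> (56.468,69.468) [heading=225, draw]
    -- iteration 4/4 --
    PD: pen down
    BK 14: (56.468,69.468) -> (66.368,79.368) [heading=225, draw]
  ]
  -- iteration 3/4 --
  FD 8: (66.368,79.368) -> (60.711,73.711) [heading=225, draw]
  FD 11: (60.711,73.711) -> (52.933,65.933) [heading=225, draw]
  BK 17: (52.933,65.933) -> (64.953,77.953) [heading=225, draw]
  REPEAT 4 [
    -- iteration 1/4 --
    PD: pen down
    BK 14: (64.953,77.953) -> (74.853,87.853) [heading=225, draw]
    -- iteration 2/4 --
    PD: pen down
    BK 14: (74.853,87.853) -> (84.752,97.752) [heading=225, draw]
    -- iteration 3/4 --
    PD: pen down
    BK 14: (84.752,97.752) -> (94.652,107.652) [heading=225, draw]
    -- iteration 4/4 --
    PD: pen down
    BK 14: (94.652,107.652) -> (104.551,117.551) [heading=225, draw]
  ]
  -- iteration 4/4 --
  FD 8: (104.551,117.551) -> (98.894,111.894) [heading=225, draw]
  FD 11: (98.894,111.894) -> (91.116,104.116) [heading=225, draw]
  BK 17: (91.116,104.116) -> (103.137,116.137) [heading=225, draw]
  REPEAT 4 [
    -- iteration 1/4 --
    PD: pen down
    BK 14: (103.137,116.137) -> (113.037,126.037) [heading=225, draw]
    -- iteration 2/4 --
    PD: pen down
    BK 14: (113.037,126.037) -> (122.936,135.936) [heading=225, draw]
    -- iteration 3/4 --
    PD: pen down
    BK 14: (122.936,135.936) -> (132.836,145.836) [heading=225, draw]
    -- iteration 4/4 --
    PD: pen down
    BK 14: (132.836,145.836) -> (142.735,155.735) [heading=225, draw]
  ]
]
Final: pos=(142.735,155.735), heading=225, 28 segment(s) drawn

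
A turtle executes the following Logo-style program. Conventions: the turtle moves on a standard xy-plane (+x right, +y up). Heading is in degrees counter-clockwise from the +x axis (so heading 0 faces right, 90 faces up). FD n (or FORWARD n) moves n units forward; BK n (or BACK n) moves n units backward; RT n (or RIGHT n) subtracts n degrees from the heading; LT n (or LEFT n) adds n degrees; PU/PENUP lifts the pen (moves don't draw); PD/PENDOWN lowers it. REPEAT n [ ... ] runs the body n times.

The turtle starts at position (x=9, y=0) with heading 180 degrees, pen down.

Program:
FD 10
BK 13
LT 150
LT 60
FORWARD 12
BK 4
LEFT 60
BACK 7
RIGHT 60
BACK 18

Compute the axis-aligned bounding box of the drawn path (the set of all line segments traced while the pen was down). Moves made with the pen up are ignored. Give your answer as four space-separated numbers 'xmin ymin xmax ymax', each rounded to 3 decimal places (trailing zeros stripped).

Answer: -1 -12 22.392 6

Derivation:
Executing turtle program step by step:
Start: pos=(9,0), heading=180, pen down
FD 10: (9,0) -> (-1,0) [heading=180, draw]
BK 13: (-1,0) -> (12,0) [heading=180, draw]
LT 150: heading 180 -> 330
LT 60: heading 330 -> 30
FD 12: (12,0) -> (22.392,6) [heading=30, draw]
BK 4: (22.392,6) -> (18.928,4) [heading=30, draw]
LT 60: heading 30 -> 90
BK 7: (18.928,4) -> (18.928,-3) [heading=90, draw]
RT 60: heading 90 -> 30
BK 18: (18.928,-3) -> (3.34,-12) [heading=30, draw]
Final: pos=(3.34,-12), heading=30, 6 segment(s) drawn

Segment endpoints: x in {-1, 3.34, 9, 12, 18.928, 18.928, 22.392}, y in {-12, -3, 0, 0, 0, 4, 6}
xmin=-1, ymin=-12, xmax=22.392, ymax=6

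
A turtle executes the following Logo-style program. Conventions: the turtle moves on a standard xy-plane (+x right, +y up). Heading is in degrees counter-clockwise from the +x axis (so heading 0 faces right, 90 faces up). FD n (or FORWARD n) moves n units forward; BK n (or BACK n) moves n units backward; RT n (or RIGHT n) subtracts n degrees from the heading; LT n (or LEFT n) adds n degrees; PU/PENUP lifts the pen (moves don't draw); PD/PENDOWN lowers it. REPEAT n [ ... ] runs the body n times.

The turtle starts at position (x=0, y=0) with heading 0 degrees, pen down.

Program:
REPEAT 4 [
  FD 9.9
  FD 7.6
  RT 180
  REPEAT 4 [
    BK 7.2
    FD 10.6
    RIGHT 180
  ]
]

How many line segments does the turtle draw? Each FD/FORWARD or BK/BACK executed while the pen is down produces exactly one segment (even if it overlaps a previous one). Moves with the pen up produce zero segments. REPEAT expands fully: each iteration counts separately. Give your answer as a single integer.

Executing turtle program step by step:
Start: pos=(0,0), heading=0, pen down
REPEAT 4 [
  -- iteration 1/4 --
  FD 9.9: (0,0) -> (9.9,0) [heading=0, draw]
  FD 7.6: (9.9,0) -> (17.5,0) [heading=0, draw]
  RT 180: heading 0 -> 180
  REPEAT 4 [
    -- iteration 1/4 --
    BK 7.2: (17.5,0) -> (24.7,0) [heading=180, draw]
    FD 10.6: (24.7,0) -> (14.1,0) [heading=180, draw]
    RT 180: heading 180 -> 0
    -- iteration 2/4 --
    BK 7.2: (14.1,0) -> (6.9,0) [heading=0, draw]
    FD 10.6: (6.9,0) -> (17.5,0) [heading=0, draw]
    RT 180: heading 0 -> 180
    -- iteration 3/4 --
    BK 7.2: (17.5,0) -> (24.7,0) [heading=180, draw]
    FD 10.6: (24.7,0) -> (14.1,0) [heading=180, draw]
    RT 180: heading 180 -> 0
    -- iteration 4/4 --
    BK 7.2: (14.1,0) -> (6.9,0) [heading=0, draw]
    FD 10.6: (6.9,0) -> (17.5,0) [heading=0, draw]
    RT 180: heading 0 -> 180
  ]
  -- iteration 2/4 --
  FD 9.9: (17.5,0) -> (7.6,0) [heading=180, draw]
  FD 7.6: (7.6,0) -> (0,0) [heading=180, draw]
  RT 180: heading 180 -> 0
  REPEAT 4 [
    -- iteration 1/4 --
    BK 7.2: (0,0) -> (-7.2,0) [heading=0, draw]
    FD 10.6: (-7.2,0) -> (3.4,0) [heading=0, draw]
    RT 180: heading 0 -> 180
    -- iteration 2/4 --
    BK 7.2: (3.4,0) -> (10.6,0) [heading=180, draw]
    FD 10.6: (10.6,0) -> (0,0) [heading=180, draw]
    RT 180: heading 180 -> 0
    -- iteration 3/4 --
    BK 7.2: (0,0) -> (-7.2,0) [heading=0, draw]
    FD 10.6: (-7.2,0) -> (3.4,0) [heading=0, draw]
    RT 180: heading 0 -> 180
    -- iteration 4/4 --
    BK 7.2: (3.4,0) -> (10.6,0) [heading=180, draw]
    FD 10.6: (10.6,0) -> (0,0) [heading=180, draw]
    RT 180: heading 180 -> 0
  ]
  -- iteration 3/4 --
  FD 9.9: (0,0) -> (9.9,0) [heading=0, draw]
  FD 7.6: (9.9,0) -> (17.5,0) [heading=0, draw]
  RT 180: heading 0 -> 180
  REPEAT 4 [
    -- iteration 1/4 --
    BK 7.2: (17.5,0) -> (24.7,0) [heading=180, draw]
    FD 10.6: (24.7,0) -> (14.1,0) [heading=180, draw]
    RT 180: heading 180 -> 0
    -- iteration 2/4 --
    BK 7.2: (14.1,0) -> (6.9,0) [heading=0, draw]
    FD 10.6: (6.9,0) -> (17.5,0) [heading=0, draw]
    RT 180: heading 0 -> 180
    -- iteration 3/4 --
    BK 7.2: (17.5,0) -> (24.7,0) [heading=180, draw]
    FD 10.6: (24.7,0) -> (14.1,0) [heading=180, draw]
    RT 180: heading 180 -> 0
    -- iteration 4/4 --
    BK 7.2: (14.1,0) -> (6.9,0) [heading=0, draw]
    FD 10.6: (6.9,0) -> (17.5,0) [heading=0, draw]
    RT 180: heading 0 -> 180
  ]
  -- iteration 4/4 --
  FD 9.9: (17.5,0) -> (7.6,0) [heading=180, draw]
  FD 7.6: (7.6,0) -> (0,0) [heading=180, draw]
  RT 180: heading 180 -> 0
  REPEAT 4 [
    -- iteration 1/4 --
    BK 7.2: (0,0) -> (-7.2,0) [heading=0, draw]
    FD 10.6: (-7.2,0) -> (3.4,0) [heading=0, draw]
    RT 180: heading 0 -> 180
    -- iteration 2/4 --
    BK 7.2: (3.4,0) -> (10.6,0) [heading=180, draw]
    FD 10.6: (10.6,0) -> (0,0) [heading=180, draw]
    RT 180: heading 180 -> 0
    -- iteration 3/4 --
    BK 7.2: (0,0) -> (-7.2,0) [heading=0, draw]
    FD 10.6: (-7.2,0) -> (3.4,0) [heading=0, draw]
    RT 180: heading 0 -> 180
    -- iteration 4/4 --
    BK 7.2: (3.4,0) -> (10.6,0) [heading=180, draw]
    FD 10.6: (10.6,0) -> (0,0) [heading=180, draw]
    RT 180: heading 180 -> 0
  ]
]
Final: pos=(0,0), heading=0, 40 segment(s) drawn
Segments drawn: 40

Answer: 40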